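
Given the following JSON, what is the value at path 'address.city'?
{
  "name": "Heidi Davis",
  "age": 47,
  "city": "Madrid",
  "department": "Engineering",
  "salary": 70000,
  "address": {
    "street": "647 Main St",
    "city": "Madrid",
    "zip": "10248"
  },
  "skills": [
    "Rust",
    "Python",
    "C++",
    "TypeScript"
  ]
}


Query: address.city
Path: address -> city
Value: Madrid

Madrid


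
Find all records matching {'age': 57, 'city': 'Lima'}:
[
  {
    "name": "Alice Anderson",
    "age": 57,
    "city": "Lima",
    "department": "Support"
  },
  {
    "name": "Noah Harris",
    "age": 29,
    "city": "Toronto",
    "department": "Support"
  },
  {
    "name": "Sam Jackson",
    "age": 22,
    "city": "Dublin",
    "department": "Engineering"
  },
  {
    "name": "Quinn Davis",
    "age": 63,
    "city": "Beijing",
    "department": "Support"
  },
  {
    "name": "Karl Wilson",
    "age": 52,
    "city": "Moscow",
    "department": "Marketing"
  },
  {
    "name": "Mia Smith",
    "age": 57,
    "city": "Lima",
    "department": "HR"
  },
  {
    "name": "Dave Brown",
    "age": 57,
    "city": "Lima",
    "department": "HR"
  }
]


Search criteria: {'age': 57, 'city': 'Lima'}

Checking 7 records:
  Alice Anderson: {age: 57, city: Lima} <-- MATCH
  Noah Harris: {age: 29, city: Toronto}
  Sam Jackson: {age: 22, city: Dublin}
  Quinn Davis: {age: 63, city: Beijing}
  Karl Wilson: {age: 52, city: Moscow}
  Mia Smith: {age: 57, city: Lima} <-- MATCH
  Dave Brown: {age: 57, city: Lima} <-- MATCH

Matches: ["Alice Anderson", "Mia Smith", "Dave Brown"]

["Alice Anderson", "Mia Smith", "Dave Brown"]


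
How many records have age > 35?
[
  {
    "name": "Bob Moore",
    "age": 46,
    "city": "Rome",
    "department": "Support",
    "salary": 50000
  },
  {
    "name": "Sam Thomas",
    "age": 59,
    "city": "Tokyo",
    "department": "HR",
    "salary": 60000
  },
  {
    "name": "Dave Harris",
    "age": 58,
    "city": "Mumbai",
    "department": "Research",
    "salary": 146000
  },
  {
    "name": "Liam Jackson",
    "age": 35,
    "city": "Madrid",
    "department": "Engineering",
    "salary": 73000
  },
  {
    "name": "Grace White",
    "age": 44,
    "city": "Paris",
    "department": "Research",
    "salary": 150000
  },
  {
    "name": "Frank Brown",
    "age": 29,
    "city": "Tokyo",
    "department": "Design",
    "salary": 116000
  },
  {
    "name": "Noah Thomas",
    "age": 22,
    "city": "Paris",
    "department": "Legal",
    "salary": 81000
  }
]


Data: 7 records
Condition: age > 35

Checking each record:
  Bob Moore: 46 MATCH
  Sam Thomas: 59 MATCH
  Dave Harris: 58 MATCH
  Liam Jackson: 35
  Grace White: 44 MATCH
  Frank Brown: 29
  Noah Thomas: 22

Count: 4

4


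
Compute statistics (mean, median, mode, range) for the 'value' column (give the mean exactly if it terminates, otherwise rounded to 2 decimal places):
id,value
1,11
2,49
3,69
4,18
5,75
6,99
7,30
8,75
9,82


Data: [11, 49, 69, 18, 75, 99, 30, 75, 82]
Count: 9
Sum: 508
Mean: 508/9 ≈ 56.44 (rounded to 2 decimal places)
Sorted: [11, 18, 30, 49, 69, 75, 75, 82, 99]
Median: 69.0
Mode: 75 (2 times)
Range: 99 - 11 = 88
Min: 11, Max: 99

mean≈56.44, median=69.0, mode=75, range=88


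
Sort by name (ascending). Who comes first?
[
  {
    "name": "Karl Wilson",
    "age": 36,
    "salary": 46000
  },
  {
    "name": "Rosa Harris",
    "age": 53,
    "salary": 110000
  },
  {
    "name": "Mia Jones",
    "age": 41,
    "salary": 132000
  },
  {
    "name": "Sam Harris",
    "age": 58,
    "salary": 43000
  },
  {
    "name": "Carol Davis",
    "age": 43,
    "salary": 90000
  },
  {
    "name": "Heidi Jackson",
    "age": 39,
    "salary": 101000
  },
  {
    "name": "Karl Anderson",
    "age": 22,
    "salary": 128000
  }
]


Sort by: name (ascending)

Sorted order:
  1. Carol Davis (name = Carol Davis)
  2. Heidi Jackson (name = Heidi Jackson)
  3. Karl Anderson (name = Karl Anderson)
  4. Karl Wilson (name = Karl Wilson)
  5. Mia Jones (name = Mia Jones)
  6. Rosa Harris (name = Rosa Harris)
  7. Sam Harris (name = Sam Harris)

First: Carol Davis

Carol Davis


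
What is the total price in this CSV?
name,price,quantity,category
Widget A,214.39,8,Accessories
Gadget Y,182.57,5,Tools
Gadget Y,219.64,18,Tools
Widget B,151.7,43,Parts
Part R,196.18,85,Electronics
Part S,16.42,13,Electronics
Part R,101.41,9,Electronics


Computing total price:
Values: [214.39, 182.57, 219.64, 151.7, 196.18, 16.42, 101.41]
Sum = 1082.31

1082.31


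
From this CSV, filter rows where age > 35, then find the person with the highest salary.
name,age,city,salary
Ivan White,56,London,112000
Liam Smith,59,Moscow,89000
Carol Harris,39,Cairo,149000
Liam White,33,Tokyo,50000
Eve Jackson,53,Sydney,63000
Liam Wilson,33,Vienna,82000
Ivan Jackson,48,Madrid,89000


Filter: age > 35
Sort by: salary (descending)

Filtered records (5):
  Carol Harris, age 39, salary $149000
  Ivan White, age 56, salary $112000
  Liam Smith, age 59, salary $89000
  Ivan Jackson, age 48, salary $89000
  Eve Jackson, age 53, salary $63000

Highest salary: Carol Harris ($149000)

Carol Harris


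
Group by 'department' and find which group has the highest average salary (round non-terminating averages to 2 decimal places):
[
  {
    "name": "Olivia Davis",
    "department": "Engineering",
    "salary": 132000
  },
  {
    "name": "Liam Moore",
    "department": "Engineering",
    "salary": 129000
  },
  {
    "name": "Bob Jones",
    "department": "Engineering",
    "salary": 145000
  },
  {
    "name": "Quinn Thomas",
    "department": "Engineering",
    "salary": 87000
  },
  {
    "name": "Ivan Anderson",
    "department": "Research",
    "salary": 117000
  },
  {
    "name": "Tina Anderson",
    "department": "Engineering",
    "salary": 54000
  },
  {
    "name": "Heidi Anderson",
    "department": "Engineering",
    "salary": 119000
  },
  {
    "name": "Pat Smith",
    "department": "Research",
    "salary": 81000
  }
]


Group by: department

Groups:
  Engineering: 6 people, avg salary = 666000/6 = $111000
  Research: 2 people, avg salary = 198000/2 = $99000

Highest average salary: Engineering ($111000)

Engineering ($111000)


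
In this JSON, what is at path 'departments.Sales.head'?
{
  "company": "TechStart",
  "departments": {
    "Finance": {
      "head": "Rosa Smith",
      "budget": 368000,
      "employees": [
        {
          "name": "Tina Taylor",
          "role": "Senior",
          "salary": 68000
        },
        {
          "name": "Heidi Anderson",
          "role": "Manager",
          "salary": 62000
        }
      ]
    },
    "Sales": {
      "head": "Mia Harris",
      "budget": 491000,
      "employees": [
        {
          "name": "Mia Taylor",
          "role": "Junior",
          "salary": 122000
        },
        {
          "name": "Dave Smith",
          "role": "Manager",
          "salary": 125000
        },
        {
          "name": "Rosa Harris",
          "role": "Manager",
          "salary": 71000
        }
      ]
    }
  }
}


Path: departments.Sales.head

Navigate:
  -> departments
  -> Sales
  -> head = 'Mia Harris'

Mia Harris


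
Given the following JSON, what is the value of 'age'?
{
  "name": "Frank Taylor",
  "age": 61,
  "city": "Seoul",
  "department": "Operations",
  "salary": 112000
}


Looking up field 'age'
Value: 61

61


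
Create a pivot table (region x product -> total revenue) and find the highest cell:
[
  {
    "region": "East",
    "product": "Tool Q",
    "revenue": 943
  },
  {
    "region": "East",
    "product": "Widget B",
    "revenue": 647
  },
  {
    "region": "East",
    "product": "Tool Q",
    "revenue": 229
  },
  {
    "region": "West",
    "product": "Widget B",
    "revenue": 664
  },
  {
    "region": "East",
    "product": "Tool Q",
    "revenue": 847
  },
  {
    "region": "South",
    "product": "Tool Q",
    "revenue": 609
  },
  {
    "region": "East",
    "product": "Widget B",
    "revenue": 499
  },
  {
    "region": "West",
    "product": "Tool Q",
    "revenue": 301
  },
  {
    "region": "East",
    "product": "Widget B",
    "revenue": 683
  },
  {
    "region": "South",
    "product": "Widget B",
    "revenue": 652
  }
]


Pivot: region (rows) x product (columns) -> total revenue

     Tool Q        Widget B    
East          2019          1829  
South          609           652  
West           301           664  

Highest: East / Tool Q = $2019

East / Tool Q = $2019


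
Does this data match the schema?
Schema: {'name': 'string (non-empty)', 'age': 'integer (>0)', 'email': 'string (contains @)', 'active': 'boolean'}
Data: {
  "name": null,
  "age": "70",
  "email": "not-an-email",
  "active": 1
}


Validating each field against schema:
  name: FAIL (null is not a string)
  age: FAIL ("70" is not an integer)
  email: FAIL ("not-an-email" does not contain @)
  active: FAIL (1 is not a boolean)

Result: INVALID (4 errors: name, age, email, active)

INVALID (4 errors: name, age, email, active)


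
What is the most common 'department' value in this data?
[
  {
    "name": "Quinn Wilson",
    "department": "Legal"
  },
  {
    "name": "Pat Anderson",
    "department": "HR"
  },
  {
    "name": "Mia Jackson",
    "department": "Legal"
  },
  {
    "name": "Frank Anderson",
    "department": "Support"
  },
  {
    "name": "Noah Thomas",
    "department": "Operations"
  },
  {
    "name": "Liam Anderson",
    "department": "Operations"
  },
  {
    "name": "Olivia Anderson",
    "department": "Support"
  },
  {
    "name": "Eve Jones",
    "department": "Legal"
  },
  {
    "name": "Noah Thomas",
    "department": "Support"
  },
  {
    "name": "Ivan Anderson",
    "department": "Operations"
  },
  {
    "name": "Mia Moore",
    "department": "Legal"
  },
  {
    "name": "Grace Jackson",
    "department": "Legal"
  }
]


Counting 'department' values across 12 records:

  Legal: 5 #####
  Support: 3 ###
  Operations: 3 ###
  HR: 1 #

Most common: Legal (5 times)

Legal (5 times)


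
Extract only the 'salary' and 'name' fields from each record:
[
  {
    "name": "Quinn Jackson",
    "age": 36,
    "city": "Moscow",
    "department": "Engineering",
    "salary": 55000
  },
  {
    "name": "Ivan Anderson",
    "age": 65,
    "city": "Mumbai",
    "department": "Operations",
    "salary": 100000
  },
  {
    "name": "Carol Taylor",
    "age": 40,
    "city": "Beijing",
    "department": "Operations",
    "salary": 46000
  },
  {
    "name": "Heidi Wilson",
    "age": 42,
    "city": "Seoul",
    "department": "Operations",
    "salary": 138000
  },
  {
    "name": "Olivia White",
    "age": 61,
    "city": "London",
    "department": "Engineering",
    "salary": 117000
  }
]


Original: 5 records with fields: name, age, city, department, salary
Keep: ['salary', 'name']
Drop: ['age', 'city', 'department']
Result: 5 records, 2 fields each

[
  {
    "salary": 55000,
    "name": "Quinn Jackson"
  },
  {
    "salary": 100000,
    "name": "Ivan Anderson"
  },
  {
    "salary": 46000,
    "name": "Carol Taylor"
  },
  {
    "salary": 138000,
    "name": "Heidi Wilson"
  },
  {
    "salary": 117000,
    "name": "Olivia White"
  }
]


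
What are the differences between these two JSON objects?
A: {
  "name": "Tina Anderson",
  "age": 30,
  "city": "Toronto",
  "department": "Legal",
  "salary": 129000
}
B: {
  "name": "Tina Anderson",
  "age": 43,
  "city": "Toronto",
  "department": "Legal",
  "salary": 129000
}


Comparing each field (in key order):
  name: same
  age: DIFFERENT
  city: same
  department: same
  salary: same
Differences:
  age: 30 -> 43

1 field(s) changed

1 change: age


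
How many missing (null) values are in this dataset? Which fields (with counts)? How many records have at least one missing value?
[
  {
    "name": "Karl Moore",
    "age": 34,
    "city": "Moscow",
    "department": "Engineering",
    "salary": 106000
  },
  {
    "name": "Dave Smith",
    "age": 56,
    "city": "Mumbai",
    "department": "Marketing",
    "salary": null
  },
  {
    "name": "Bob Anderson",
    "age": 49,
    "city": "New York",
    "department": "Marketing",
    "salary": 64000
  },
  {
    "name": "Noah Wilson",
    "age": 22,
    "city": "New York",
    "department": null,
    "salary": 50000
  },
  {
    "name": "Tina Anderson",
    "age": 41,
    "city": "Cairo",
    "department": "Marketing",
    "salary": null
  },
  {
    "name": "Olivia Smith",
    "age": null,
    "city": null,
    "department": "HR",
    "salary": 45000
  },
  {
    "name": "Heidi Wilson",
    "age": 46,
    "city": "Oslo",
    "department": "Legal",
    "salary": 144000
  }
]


Checking for missing (null) values in 7 records:

  Karl Moore: complete
  Dave Smith: salary
  Bob Anderson: complete
  Noah Wilson: department
  Tina Anderson: salary
  Olivia Smith: age, city
  Heidi Wilson: complete

Per field:
  name: 0 missing
  age: 1 missing
  city: 1 missing
  department: 1 missing
  salary: 2 missing

Total missing values: 5
Records with any missing: 4

5 missing values (age: 1, city: 1, department: 1, salary: 2); 4 incomplete records


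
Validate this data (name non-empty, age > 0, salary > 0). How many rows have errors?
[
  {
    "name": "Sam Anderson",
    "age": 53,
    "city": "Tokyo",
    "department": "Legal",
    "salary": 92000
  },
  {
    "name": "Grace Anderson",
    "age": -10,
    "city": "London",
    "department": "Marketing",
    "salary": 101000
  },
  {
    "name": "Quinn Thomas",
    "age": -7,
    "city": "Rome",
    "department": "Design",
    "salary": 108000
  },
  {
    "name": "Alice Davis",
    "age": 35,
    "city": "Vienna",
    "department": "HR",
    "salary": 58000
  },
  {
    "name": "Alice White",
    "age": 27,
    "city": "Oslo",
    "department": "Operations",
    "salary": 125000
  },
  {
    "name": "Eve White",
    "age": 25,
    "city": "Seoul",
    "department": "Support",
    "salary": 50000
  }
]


Validating 6 records:
Rules: name non-empty, age > 0, salary > 0

  Row 1 (Sam Anderson): OK
  Row 2 (Grace Anderson): negative age: -10
  Row 3 (Quinn Thomas): negative age: -7
  Row 4 (Alice Davis): OK
  Row 5 (Alice White): OK
  Row 6 (Eve White): OK

Total errors: 2

2 errors


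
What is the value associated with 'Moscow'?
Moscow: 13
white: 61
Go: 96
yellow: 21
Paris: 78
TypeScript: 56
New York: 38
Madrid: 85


Looking up key 'Moscow'
Value: 13

13


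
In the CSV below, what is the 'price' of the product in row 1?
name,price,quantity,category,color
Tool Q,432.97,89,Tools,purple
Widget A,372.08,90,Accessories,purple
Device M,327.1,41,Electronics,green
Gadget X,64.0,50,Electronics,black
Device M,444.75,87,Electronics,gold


Query: Row 1 ('Tool Q'), column 'price'
Value: 432.97

432.97


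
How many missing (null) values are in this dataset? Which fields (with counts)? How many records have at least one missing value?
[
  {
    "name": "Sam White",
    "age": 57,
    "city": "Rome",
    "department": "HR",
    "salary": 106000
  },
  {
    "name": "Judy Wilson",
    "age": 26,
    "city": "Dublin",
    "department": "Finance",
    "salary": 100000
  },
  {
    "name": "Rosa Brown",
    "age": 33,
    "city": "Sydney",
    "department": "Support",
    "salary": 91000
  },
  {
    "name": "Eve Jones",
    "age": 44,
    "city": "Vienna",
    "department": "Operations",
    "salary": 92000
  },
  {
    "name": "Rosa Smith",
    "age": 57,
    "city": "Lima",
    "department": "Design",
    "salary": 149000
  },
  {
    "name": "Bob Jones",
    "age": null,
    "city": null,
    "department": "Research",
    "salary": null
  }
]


Checking for missing (null) values in 6 records:

  Sam White: complete
  Judy Wilson: complete
  Rosa Brown: complete
  Eve Jones: complete
  Rosa Smith: complete
  Bob Jones: age, city, salary

Per field:
  name: 0 missing
  age: 1 missing
  city: 1 missing
  department: 0 missing
  salary: 1 missing

Total missing values: 3
Records with any missing: 1

3 missing values (age: 1, city: 1, salary: 1); 1 incomplete records


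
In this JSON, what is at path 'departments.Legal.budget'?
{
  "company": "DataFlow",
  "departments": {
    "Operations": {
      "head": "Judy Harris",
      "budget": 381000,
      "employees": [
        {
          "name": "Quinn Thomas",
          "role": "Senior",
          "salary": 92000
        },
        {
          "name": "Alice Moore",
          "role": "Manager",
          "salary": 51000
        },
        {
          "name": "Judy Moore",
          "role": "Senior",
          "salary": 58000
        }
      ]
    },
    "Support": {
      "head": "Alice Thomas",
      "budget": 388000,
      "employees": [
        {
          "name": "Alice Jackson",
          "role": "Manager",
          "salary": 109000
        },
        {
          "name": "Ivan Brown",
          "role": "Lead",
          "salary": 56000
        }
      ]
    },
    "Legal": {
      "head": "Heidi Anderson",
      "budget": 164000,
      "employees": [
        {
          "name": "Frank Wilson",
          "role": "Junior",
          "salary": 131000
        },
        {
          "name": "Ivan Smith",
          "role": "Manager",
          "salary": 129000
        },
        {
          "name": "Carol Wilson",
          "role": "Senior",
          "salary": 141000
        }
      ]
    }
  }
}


Path: departments.Legal.budget

Navigate:
  -> departments
  -> Legal
  -> budget = 164000

164000


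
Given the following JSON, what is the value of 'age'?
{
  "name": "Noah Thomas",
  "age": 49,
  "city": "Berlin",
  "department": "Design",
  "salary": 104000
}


Looking up field 'age'
Value: 49

49


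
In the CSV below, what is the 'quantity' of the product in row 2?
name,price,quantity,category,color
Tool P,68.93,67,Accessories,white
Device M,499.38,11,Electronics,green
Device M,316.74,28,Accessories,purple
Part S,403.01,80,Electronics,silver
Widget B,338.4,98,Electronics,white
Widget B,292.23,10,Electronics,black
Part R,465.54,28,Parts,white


Query: Row 2 ('Device M'), column 'quantity'
Value: 11

11


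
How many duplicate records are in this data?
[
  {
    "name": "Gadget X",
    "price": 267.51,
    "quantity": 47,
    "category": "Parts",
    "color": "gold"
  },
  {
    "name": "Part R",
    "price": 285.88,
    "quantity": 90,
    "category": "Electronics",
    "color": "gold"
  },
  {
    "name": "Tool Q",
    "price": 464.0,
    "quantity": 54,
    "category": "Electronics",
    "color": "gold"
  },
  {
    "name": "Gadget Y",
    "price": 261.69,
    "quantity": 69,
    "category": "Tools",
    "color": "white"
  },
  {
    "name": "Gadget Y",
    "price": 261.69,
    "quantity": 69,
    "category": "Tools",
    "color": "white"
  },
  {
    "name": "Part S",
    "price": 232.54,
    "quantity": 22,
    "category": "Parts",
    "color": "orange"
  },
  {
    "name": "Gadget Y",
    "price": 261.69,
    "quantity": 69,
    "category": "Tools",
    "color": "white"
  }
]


Checking 7 records for duplicates:

  Row 1: Gadget X ($267.51, qty 47)
  Row 2: Part R ($285.88, qty 90)
  Row 3: Tool Q ($464.0, qty 54)
  Row 4: Gadget Y ($261.69, qty 69)
  Row 5: Gadget Y ($261.69, qty 69) <-- DUPLICATE
  Row 6: Part S ($232.54, qty 22)
  Row 7: Gadget Y ($261.69, qty 69) <-- DUPLICATE

Duplicates found: 2
Unique records: 5

2 duplicates, 5 unique


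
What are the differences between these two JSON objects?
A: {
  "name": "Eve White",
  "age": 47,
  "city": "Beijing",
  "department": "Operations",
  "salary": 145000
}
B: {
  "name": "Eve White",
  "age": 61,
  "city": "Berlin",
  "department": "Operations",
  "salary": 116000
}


Comparing each field (in key order):
  name: same
  age: DIFFERENT
  city: DIFFERENT
  department: same
  salary: DIFFERENT
Differences:
  age: 47 -> 61
  city: Beijing -> Berlin
  salary: 145000 -> 116000

3 field(s) changed

3 changes: age, city, salary


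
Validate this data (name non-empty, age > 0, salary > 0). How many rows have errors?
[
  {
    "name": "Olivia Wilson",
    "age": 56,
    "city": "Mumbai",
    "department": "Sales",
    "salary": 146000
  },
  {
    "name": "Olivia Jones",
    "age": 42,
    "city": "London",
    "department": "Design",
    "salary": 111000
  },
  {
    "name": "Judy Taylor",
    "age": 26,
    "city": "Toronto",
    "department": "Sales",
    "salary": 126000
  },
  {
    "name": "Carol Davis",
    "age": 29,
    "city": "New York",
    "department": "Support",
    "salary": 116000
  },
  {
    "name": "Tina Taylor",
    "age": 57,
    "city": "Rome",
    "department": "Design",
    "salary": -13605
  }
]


Validating 5 records:
Rules: name non-empty, age > 0, salary > 0

  Row 1 (Olivia Wilson): OK
  Row 2 (Olivia Jones): OK
  Row 3 (Judy Taylor): OK
  Row 4 (Carol Davis): OK
  Row 5 (Tina Taylor): negative salary: -13605

Total errors: 1

1 errors


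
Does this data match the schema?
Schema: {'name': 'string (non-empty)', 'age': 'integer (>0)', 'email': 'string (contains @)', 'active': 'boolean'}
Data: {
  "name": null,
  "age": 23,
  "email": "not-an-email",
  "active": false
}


Validating each field against schema:
  name: FAIL (null is not a string)
  age: OK (positive integer)
  email: FAIL ("not-an-email" does not contain @)
  active: OK (boolean)

Result: INVALID (2 errors: name, email)

INVALID (2 errors: name, email)


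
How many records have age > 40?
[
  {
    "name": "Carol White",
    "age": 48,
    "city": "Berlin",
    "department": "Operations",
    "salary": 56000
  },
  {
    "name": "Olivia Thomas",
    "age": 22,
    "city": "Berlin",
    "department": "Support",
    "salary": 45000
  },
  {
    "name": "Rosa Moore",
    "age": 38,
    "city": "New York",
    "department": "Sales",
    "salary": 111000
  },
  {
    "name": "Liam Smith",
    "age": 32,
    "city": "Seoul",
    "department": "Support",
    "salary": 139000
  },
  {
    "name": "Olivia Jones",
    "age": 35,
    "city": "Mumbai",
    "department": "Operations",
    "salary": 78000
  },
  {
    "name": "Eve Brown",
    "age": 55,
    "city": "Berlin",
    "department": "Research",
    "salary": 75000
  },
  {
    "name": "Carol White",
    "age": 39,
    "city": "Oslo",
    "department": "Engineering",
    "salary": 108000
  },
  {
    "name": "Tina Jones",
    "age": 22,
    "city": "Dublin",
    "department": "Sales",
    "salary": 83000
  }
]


Data: 8 records
Condition: age > 40

Checking each record:
  Carol White: 48 MATCH
  Olivia Thomas: 22
  Rosa Moore: 38
  Liam Smith: 32
  Olivia Jones: 35
  Eve Brown: 55 MATCH
  Carol White: 39
  Tina Jones: 22

Count: 2

2


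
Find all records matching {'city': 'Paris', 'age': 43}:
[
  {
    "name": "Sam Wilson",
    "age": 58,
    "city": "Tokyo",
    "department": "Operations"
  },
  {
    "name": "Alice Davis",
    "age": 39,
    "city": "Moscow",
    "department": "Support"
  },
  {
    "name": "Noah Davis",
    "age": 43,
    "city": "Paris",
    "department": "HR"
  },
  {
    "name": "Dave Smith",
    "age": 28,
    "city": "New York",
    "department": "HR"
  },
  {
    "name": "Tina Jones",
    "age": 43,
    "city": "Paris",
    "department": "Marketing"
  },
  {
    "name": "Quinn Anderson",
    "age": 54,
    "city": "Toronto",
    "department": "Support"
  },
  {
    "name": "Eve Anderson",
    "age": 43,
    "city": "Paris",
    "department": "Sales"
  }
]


Search criteria: {'city': 'Paris', 'age': 43}

Checking 7 records:
  Sam Wilson: {city: Tokyo, age: 58}
  Alice Davis: {city: Moscow, age: 39}
  Noah Davis: {city: Paris, age: 43} <-- MATCH
  Dave Smith: {city: New York, age: 28}
  Tina Jones: {city: Paris, age: 43} <-- MATCH
  Quinn Anderson: {city: Toronto, age: 54}
  Eve Anderson: {city: Paris, age: 43} <-- MATCH

Matches: ["Noah Davis", "Tina Jones", "Eve Anderson"]

["Noah Davis", "Tina Jones", "Eve Anderson"]


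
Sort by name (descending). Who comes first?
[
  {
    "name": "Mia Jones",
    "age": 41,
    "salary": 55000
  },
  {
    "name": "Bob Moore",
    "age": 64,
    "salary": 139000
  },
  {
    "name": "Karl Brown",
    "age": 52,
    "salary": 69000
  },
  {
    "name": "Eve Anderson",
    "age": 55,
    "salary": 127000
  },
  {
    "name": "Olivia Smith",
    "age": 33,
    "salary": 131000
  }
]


Sort by: name (descending)

Sorted order:
  1. Olivia Smith (name = Olivia Smith)
  2. Mia Jones (name = Mia Jones)
  3. Karl Brown (name = Karl Brown)
  4. Eve Anderson (name = Eve Anderson)
  5. Bob Moore (name = Bob Moore)

First: Olivia Smith

Olivia Smith


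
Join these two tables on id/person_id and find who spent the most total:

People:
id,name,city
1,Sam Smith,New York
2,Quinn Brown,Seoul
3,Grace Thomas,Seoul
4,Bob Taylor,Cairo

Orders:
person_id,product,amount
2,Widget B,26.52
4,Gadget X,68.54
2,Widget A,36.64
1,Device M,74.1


Join on: people.id = orders.person_id

Joined rows:
  Quinn Brown (Seoul) bought Widget B for $26.52
  Bob Taylor (Cairo) bought Gadget X for $68.54
  Quinn Brown (Seoul) bought Widget A for $36.64
  Sam Smith (New York) bought Device M for $74.1

Total per person:
  Sam Smith: $74.10
  Bob Taylor: $68.54
  Quinn Brown: $63.16

Top spender: Sam Smith ($74.10)

Sam Smith ($74.10)


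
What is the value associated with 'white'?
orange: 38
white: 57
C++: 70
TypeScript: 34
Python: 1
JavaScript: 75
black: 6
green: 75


Looking up key 'white'
Value: 57

57


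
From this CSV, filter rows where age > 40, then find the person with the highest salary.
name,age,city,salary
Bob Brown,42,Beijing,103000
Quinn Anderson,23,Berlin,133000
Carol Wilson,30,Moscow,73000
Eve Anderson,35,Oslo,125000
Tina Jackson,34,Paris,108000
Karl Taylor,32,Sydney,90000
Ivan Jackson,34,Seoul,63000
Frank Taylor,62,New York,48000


Filter: age > 40
Sort by: salary (descending)

Filtered records (2):
  Bob Brown, age 42, salary $103000
  Frank Taylor, age 62, salary $48000

Highest salary: Bob Brown ($103000)

Bob Brown


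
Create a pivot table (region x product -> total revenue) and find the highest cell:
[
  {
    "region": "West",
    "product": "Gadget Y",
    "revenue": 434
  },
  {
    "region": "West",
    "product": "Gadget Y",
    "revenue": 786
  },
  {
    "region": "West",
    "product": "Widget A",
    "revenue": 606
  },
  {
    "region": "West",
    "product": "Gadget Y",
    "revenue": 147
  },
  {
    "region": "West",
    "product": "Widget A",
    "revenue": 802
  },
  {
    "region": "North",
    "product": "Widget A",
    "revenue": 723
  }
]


Pivot: region (rows) x product (columns) -> total revenue

     Gadget Y      Widget A    
North            0           723  
West          1367          1408  

Highest: West / Widget A = $1408

West / Widget A = $1408


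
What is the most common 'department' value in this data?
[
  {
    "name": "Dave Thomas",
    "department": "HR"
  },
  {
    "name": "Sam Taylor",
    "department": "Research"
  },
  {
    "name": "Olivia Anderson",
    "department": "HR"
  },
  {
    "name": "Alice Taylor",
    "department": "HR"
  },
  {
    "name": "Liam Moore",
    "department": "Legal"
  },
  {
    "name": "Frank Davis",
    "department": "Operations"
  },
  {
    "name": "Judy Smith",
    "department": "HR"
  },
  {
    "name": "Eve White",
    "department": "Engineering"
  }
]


Counting 'department' values across 8 records:

  HR: 4 ####
  Research: 1 #
  Legal: 1 #
  Operations: 1 #
  Engineering: 1 #

Most common: HR (4 times)

HR (4 times)


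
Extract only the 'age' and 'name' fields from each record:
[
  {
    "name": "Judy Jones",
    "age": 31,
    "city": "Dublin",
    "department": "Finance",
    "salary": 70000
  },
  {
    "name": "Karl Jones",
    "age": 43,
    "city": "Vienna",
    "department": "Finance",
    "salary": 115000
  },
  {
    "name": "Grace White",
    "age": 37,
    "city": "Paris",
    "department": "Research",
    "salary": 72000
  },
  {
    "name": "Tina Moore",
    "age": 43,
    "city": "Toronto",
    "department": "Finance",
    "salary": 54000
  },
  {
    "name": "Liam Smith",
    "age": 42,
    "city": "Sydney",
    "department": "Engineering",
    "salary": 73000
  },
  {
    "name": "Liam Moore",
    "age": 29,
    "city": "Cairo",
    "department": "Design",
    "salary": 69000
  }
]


Original: 6 records with fields: name, age, city, department, salary
Keep: ['age', 'name']
Drop: ['city', 'department', 'salary']
Result: 6 records, 2 fields each

[
  {
    "age": 31,
    "name": "Judy Jones"
  },
  {
    "age": 43,
    "name": "Karl Jones"
  },
  {
    "age": 37,
    "name": "Grace White"
  },
  {
    "age": 43,
    "name": "Tina Moore"
  },
  {
    "age": 42,
    "name": "Liam Smith"
  },
  {
    "age": 29,
    "name": "Liam Moore"
  }
]


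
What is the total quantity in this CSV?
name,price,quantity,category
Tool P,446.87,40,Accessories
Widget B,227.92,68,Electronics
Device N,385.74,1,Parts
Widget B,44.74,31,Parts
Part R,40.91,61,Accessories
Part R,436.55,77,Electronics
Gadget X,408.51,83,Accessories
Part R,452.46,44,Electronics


Computing total quantity:
Values: [40, 68, 1, 31, 61, 77, 83, 44]
Sum = 405

405


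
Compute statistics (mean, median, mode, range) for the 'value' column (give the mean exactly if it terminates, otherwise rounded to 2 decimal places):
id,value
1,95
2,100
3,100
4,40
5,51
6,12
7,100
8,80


Data: [95, 100, 100, 40, 51, 12, 100, 80]
Count: 8
Sum: 578
Mean: 578/8 = 72.25
Sorted: [12, 40, 51, 80, 95, 100, 100, 100]
Median: 87.5
Mode: 100 (3 times)
Range: 100 - 12 = 88
Min: 12, Max: 100

mean=72.25, median=87.5, mode=100, range=88


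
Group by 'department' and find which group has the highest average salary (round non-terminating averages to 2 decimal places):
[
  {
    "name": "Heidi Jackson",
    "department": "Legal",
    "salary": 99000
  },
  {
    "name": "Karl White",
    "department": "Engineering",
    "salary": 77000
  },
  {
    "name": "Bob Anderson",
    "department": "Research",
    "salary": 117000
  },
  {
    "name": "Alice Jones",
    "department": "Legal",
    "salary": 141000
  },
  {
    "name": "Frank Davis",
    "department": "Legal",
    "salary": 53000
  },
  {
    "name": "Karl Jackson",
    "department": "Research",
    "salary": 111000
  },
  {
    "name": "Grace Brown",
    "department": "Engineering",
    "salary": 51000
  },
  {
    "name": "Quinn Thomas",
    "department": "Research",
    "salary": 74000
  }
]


Group by: department

Groups:
  Engineering: 2 people, avg salary = 128000/2 = $64000
  Legal: 3 people, avg salary = 293000/3 ≈ $97666.67
  Research: 3 people, avg salary = 302000/3 ≈ $100666.67

Highest average salary: Research (≈$100666.67)

Research (≈$100666.67)


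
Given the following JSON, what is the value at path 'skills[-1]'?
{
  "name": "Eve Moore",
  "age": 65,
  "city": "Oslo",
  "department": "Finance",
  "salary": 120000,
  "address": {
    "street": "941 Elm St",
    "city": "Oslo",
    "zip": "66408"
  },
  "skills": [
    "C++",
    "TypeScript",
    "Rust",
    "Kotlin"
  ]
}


Query: skills[-1]
Path: skills -> last element
Value: Kotlin

Kotlin


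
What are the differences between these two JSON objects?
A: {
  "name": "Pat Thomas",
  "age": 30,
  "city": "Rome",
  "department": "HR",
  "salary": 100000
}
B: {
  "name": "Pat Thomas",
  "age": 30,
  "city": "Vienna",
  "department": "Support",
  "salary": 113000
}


Comparing each field (in key order):
  name: same
  age: same
  city: DIFFERENT
  department: DIFFERENT
  salary: DIFFERENT
Differences:
  city: Rome -> Vienna
  department: HR -> Support
  salary: 100000 -> 113000

3 field(s) changed

3 changes: city, department, salary


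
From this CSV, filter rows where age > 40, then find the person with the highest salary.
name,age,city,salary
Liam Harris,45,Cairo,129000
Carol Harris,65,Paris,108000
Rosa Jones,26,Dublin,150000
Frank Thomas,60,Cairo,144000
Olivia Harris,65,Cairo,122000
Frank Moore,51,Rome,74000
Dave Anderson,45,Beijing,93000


Filter: age > 40
Sort by: salary (descending)

Filtered records (6):
  Frank Thomas, age 60, salary $144000
  Liam Harris, age 45, salary $129000
  Olivia Harris, age 65, salary $122000
  Carol Harris, age 65, salary $108000
  Dave Anderson, age 45, salary $93000
  Frank Moore, age 51, salary $74000

Highest salary: Frank Thomas ($144000)

Frank Thomas


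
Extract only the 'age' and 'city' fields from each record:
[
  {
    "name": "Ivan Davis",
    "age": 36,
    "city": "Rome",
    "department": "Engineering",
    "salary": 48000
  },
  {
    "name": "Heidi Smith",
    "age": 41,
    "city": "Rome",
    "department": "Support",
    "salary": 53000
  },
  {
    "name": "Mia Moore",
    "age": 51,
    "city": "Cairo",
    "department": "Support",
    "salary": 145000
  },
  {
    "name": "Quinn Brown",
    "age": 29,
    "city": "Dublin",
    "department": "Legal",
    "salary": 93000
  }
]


Original: 4 records with fields: name, age, city, department, salary
Keep: ['age', 'city']
Drop: ['name', 'department', 'salary']
Result: 4 records, 2 fields each

[
  {
    "age": 36,
    "city": "Rome"
  },
  {
    "age": 41,
    "city": "Rome"
  },
  {
    "age": 51,
    "city": "Cairo"
  },
  {
    "age": 29,
    "city": "Dublin"
  }
]


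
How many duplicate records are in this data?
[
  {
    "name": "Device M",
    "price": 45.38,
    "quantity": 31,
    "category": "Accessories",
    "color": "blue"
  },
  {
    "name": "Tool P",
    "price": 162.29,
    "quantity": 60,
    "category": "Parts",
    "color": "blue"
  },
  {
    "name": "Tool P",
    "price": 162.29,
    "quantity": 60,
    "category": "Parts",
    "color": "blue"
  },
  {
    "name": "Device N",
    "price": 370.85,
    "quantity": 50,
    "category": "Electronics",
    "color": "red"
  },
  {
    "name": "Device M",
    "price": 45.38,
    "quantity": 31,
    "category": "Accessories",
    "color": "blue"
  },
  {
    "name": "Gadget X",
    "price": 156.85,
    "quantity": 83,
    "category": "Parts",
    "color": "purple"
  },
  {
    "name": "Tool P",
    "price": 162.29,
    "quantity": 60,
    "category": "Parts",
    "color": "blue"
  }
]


Checking 7 records for duplicates:

  Row 1: Device M ($45.38, qty 31)
  Row 2: Tool P ($162.29, qty 60)
  Row 3: Tool P ($162.29, qty 60) <-- DUPLICATE
  Row 4: Device N ($370.85, qty 50)
  Row 5: Device M ($45.38, qty 31) <-- DUPLICATE
  Row 6: Gadget X ($156.85, qty 83)
  Row 7: Tool P ($162.29, qty 60) <-- DUPLICATE

Duplicates found: 3
Unique records: 4

3 duplicates, 4 unique


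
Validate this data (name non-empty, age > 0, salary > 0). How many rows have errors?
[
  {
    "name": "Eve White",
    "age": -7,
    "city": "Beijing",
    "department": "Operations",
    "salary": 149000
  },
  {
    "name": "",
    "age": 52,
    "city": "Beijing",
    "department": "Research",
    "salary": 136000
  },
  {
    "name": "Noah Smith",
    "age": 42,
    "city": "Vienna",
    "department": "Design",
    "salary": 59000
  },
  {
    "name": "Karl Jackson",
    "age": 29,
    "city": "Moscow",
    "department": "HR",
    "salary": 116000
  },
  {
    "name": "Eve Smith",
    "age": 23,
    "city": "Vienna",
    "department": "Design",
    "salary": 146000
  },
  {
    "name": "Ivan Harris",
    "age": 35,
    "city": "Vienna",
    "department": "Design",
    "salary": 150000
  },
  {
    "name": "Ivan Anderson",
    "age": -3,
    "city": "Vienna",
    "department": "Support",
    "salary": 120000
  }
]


Validating 7 records:
Rules: name non-empty, age > 0, salary > 0

  Row 1 (Eve White): negative age: -7
  Row 2 (???): empty name
  Row 3 (Noah Smith): OK
  Row 4 (Karl Jackson): OK
  Row 5 (Eve Smith): OK
  Row 6 (Ivan Harris): OK
  Row 7 (Ivan Anderson): negative age: -3

Total errors: 3

3 errors


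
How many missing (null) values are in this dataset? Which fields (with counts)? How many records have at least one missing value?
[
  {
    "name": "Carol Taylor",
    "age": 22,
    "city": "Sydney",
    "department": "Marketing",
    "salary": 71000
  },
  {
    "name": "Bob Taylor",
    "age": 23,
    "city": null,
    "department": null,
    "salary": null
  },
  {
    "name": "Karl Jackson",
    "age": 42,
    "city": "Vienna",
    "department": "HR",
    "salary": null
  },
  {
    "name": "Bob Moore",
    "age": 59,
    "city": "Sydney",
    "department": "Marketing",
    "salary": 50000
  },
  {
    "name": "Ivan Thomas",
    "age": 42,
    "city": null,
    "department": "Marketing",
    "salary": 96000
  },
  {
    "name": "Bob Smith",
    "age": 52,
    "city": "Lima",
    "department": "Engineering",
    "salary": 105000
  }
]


Checking for missing (null) values in 6 records:

  Carol Taylor: complete
  Bob Taylor: city, department, salary
  Karl Jackson: salary
  Bob Moore: complete
  Ivan Thomas: city
  Bob Smith: complete

Per field:
  name: 0 missing
  age: 0 missing
  city: 2 missing
  department: 1 missing
  salary: 2 missing

Total missing values: 5
Records with any missing: 3

5 missing values (city: 2, department: 1, salary: 2); 3 incomplete records


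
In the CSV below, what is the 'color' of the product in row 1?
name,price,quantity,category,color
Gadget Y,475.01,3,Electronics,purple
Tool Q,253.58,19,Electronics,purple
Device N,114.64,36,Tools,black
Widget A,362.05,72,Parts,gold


Query: Row 1 ('Gadget Y'), column 'color'
Value: purple

purple


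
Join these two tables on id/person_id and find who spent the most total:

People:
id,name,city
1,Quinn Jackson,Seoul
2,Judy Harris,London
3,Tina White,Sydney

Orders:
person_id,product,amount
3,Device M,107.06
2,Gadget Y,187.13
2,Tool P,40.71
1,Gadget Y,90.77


Join on: people.id = orders.person_id

Joined rows:
  Tina White (Sydney) bought Device M for $107.06
  Judy Harris (London) bought Gadget Y for $187.13
  Judy Harris (London) bought Tool P for $40.71
  Quinn Jackson (Seoul) bought Gadget Y for $90.77

Total per person:
  Judy Harris: $227.84
  Tina White: $107.06
  Quinn Jackson: $90.77

Top spender: Judy Harris ($227.84)

Judy Harris ($227.84)


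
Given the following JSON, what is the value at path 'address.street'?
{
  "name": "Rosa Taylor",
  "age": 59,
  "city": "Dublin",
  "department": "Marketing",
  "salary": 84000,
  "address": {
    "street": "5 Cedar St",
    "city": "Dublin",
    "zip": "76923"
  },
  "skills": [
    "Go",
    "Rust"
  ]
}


Query: address.street
Path: address -> street
Value: 5 Cedar St

5 Cedar St


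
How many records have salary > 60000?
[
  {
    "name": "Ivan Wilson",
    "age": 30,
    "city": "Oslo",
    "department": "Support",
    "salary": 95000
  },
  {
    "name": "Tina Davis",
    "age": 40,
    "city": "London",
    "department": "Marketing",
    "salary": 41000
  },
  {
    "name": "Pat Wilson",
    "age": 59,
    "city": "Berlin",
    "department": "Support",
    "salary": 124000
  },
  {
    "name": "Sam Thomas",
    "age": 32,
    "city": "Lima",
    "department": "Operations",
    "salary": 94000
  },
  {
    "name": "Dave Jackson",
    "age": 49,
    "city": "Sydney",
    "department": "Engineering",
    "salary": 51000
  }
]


Data: 5 records
Condition: salary > 60000

Checking each record:
  Ivan Wilson: 95000 MATCH
  Tina Davis: 41000
  Pat Wilson: 124000 MATCH
  Sam Thomas: 94000 MATCH
  Dave Jackson: 51000

Count: 3

3


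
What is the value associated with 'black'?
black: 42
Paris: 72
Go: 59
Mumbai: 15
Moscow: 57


Looking up key 'black'
Value: 42

42


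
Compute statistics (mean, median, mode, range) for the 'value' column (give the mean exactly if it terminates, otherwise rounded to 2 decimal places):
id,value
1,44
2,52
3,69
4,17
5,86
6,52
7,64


Data: [44, 52, 69, 17, 86, 52, 64]
Count: 7
Sum: 384
Mean: 384/7 ≈ 54.86 (rounded to 2 decimal places)
Sorted: [17, 44, 52, 52, 64, 69, 86]
Median: 52.0
Mode: 52 (2 times)
Range: 86 - 17 = 69
Min: 17, Max: 86

mean≈54.86, median=52.0, mode=52, range=69


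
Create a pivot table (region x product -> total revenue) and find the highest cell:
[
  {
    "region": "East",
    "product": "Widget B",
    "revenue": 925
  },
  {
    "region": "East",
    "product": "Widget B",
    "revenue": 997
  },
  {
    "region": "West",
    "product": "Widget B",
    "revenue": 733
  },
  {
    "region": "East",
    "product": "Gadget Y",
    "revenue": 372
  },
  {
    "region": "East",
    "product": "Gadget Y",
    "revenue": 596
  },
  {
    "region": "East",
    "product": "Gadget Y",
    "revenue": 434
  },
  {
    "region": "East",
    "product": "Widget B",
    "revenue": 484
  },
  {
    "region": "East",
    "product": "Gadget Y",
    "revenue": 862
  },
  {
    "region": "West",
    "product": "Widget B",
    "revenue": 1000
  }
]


Pivot: region (rows) x product (columns) -> total revenue

     Gadget Y      Widget B    
East          2264          2406  
West             0          1733  

Highest: East / Widget B = $2406

East / Widget B = $2406
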